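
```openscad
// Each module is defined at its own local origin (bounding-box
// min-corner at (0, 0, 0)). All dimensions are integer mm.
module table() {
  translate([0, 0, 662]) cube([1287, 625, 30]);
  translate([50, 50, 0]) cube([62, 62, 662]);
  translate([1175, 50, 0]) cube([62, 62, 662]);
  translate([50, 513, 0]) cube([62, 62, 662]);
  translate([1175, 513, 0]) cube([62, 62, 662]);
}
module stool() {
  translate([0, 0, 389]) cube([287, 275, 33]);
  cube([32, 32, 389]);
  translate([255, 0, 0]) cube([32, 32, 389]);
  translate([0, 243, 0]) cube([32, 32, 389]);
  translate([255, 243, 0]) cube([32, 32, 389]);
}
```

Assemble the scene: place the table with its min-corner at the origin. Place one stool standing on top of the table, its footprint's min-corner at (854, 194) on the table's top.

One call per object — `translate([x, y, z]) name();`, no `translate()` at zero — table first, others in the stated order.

table();
translate([854, 194, 692]) stool();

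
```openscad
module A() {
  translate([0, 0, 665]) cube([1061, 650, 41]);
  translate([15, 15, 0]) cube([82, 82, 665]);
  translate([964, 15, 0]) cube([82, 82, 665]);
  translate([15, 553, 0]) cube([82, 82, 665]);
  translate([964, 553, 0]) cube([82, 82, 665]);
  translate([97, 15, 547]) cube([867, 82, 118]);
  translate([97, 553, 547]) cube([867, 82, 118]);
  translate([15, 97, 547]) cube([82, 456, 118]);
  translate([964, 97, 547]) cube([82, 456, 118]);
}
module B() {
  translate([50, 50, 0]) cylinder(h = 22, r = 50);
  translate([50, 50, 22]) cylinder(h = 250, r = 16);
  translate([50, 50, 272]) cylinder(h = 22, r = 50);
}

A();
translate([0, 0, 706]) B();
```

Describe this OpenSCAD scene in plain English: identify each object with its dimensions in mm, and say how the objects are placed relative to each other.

A is a table with a 1061×650 mm rectangular top, 41 mm thick, top surface at z = 706 mm, supported by four 82×82 mm square legs, each inset 15 mm from the nearest pair of top edges, running from the floor. Four apron rails, 82 mm thick and 118 mm tall, run between adjacent legs with their top edges flush with the underside of the top and their outer faces flush with the legs' outer faces.

B is a spool: two coaxial disc flanges of radius 50 mm and thickness 22 mm, joined by a core cylinder of radius 16 mm and height 250 mm. The lower flange rests on z = 0 and the three cylinders share a vertical axis.

The spool is on top of the table.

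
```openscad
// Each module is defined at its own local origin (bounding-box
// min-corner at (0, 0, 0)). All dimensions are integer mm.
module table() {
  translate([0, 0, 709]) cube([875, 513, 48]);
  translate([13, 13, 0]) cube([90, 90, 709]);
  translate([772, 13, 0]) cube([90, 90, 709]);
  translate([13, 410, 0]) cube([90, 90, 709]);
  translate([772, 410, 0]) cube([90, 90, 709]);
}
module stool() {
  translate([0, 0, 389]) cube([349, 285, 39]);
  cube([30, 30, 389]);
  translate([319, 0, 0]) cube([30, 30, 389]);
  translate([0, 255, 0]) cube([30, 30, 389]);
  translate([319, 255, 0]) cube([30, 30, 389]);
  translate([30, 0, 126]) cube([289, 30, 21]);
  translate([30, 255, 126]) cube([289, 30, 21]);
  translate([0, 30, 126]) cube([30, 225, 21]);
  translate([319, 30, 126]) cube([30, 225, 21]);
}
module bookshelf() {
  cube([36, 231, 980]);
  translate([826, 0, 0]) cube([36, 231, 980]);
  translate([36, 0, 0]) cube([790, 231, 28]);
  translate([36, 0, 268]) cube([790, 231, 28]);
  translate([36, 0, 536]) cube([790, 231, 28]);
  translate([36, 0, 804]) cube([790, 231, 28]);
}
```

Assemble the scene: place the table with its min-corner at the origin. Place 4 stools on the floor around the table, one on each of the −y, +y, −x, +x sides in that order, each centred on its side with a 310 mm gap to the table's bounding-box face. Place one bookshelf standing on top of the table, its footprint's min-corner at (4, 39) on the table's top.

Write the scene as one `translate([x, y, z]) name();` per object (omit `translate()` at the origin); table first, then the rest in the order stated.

table();
translate([263, -595, 0]) stool();
translate([263, 823, 0]) stool();
translate([-659, 114, 0]) stool();
translate([1185, 114, 0]) stool();
translate([4, 39, 757]) bookshelf();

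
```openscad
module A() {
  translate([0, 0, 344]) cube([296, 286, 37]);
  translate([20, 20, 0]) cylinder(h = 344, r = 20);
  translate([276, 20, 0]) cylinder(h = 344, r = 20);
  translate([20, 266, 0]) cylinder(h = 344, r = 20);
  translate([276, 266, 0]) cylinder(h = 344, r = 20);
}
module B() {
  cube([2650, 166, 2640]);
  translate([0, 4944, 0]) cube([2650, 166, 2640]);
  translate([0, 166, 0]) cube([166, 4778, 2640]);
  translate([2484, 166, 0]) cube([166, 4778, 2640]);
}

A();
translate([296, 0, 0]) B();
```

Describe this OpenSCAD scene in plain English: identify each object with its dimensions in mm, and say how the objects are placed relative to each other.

A is a four-legged stool. The seat is 296×286 mm, 37 mm thick, top at z = 381 mm. It stands on four round legs, each 40 mm in diameter, from z = 0 to the seat underside, each leg's axis is inset half a diameter from the nearest pair of seat edges (so the leg's bounding box is flush with the corner).

B is the wall frame of a small rectangular building: four walls, each 2640 mm tall and 166 mm thick, enclosing a footprint 2650 mm (x) by 5110 mm (y) outside-to-outside, with no floor or roof. The front and back walls (the −y and +y sides) span the full width; the two side walls fit between them.

The house frame is against the stool's +x side, with their −y faces flush.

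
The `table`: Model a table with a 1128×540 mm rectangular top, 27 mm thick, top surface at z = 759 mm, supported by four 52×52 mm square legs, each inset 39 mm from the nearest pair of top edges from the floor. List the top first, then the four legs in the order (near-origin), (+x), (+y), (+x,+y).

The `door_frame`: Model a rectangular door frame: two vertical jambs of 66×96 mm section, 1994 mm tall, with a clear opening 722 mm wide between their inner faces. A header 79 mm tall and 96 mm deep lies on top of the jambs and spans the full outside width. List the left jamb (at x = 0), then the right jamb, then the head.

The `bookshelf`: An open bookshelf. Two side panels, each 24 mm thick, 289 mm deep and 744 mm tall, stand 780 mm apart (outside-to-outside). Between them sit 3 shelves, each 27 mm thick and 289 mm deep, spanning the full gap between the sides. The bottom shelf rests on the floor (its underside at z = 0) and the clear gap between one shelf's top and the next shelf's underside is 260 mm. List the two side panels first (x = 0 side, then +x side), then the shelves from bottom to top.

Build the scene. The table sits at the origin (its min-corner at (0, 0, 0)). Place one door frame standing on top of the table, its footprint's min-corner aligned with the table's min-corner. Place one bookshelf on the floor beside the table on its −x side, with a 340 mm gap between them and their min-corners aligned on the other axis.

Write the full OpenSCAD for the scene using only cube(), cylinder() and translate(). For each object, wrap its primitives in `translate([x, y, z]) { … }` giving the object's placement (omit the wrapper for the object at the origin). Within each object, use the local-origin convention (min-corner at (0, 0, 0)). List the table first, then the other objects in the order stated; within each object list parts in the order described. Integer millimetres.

translate([0, 0, 732]) cube([1128, 540, 27]);
translate([39, 39, 0]) cube([52, 52, 732]);
translate([1037, 39, 0]) cube([52, 52, 732]);
translate([39, 449, 0]) cube([52, 52, 732]);
translate([1037, 449, 0]) cube([52, 52, 732]);
translate([0, 0, 759]) {
  cube([66, 96, 1994]);
  translate([788, 0, 0]) cube([66, 96, 1994]);
  translate([0, 0, 1994]) cube([854, 96, 79]);
}
translate([-1120, 0, 0]) {
  cube([24, 289, 744]);
  translate([756, 0, 0]) cube([24, 289, 744]);
  translate([24, 0, 0]) cube([732, 289, 27]);
  translate([24, 0, 287]) cube([732, 289, 27]);
  translate([24, 0, 574]) cube([732, 289, 27]);
}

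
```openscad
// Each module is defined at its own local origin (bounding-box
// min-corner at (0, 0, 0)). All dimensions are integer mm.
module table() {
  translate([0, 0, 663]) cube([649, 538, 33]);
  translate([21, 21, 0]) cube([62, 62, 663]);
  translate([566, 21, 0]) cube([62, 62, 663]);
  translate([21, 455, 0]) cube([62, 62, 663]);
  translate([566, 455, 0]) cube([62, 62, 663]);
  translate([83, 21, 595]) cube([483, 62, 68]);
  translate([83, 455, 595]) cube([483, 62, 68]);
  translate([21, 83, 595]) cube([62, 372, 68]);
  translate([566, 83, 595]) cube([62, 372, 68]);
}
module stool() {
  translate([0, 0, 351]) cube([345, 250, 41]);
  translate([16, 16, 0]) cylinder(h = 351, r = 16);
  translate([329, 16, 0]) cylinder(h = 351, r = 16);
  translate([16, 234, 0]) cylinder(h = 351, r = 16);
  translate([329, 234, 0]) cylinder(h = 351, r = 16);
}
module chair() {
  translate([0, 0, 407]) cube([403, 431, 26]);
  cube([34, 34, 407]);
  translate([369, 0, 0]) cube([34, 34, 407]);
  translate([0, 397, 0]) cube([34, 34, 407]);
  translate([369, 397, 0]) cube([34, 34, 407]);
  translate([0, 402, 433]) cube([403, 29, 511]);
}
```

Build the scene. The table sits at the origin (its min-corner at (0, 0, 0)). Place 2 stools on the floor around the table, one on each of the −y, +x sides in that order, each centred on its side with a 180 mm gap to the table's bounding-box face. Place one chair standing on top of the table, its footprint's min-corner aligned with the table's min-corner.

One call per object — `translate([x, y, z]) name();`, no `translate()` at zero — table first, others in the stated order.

table();
translate([152, -430, 0]) stool();
translate([829, 144, 0]) stool();
translate([0, 0, 696]) chair();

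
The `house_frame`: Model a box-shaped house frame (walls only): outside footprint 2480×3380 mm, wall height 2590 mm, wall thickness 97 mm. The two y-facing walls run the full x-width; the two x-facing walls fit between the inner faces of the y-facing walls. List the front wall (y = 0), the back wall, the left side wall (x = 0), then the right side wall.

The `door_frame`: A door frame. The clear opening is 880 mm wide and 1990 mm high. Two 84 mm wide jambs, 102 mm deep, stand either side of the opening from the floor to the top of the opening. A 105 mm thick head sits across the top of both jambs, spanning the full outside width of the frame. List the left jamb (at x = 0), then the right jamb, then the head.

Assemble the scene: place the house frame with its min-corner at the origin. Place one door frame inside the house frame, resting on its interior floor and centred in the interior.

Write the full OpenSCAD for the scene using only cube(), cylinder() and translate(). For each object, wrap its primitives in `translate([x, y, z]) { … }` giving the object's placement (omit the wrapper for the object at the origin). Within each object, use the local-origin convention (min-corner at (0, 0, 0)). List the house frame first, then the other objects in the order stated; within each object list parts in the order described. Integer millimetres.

cube([2480, 97, 2590]);
translate([0, 3283, 0]) cube([2480, 97, 2590]);
translate([0, 97, 0]) cube([97, 3186, 2590]);
translate([2383, 97, 0]) cube([97, 3186, 2590]);
translate([716, 1639, 0]) {
  cube([84, 102, 1990]);
  translate([964, 0, 0]) cube([84, 102, 1990]);
  translate([0, 0, 1990]) cube([1048, 102, 105]);
}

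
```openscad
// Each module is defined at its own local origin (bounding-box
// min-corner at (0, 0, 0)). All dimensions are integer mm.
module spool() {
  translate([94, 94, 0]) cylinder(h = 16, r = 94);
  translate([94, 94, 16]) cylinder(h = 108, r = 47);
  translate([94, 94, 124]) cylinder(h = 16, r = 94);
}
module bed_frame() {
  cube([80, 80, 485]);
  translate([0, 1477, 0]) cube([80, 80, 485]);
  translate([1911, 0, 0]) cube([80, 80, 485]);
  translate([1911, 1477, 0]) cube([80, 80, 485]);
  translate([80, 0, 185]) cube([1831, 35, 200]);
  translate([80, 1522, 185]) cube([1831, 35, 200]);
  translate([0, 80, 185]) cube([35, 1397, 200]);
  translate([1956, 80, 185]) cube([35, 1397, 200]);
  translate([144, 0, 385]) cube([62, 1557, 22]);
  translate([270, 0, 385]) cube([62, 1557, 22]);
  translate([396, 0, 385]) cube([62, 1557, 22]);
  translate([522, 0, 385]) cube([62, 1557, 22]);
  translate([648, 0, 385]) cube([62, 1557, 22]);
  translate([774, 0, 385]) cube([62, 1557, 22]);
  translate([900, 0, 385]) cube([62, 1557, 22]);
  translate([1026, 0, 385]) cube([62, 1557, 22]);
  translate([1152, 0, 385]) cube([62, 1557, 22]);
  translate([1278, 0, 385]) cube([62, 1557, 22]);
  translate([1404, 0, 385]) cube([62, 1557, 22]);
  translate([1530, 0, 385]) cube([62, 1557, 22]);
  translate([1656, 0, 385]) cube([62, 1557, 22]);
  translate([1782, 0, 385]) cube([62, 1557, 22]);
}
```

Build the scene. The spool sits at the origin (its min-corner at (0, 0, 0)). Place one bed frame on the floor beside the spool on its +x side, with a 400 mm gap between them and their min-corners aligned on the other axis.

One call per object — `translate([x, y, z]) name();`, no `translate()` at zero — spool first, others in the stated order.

spool();
translate([588, 0, 0]) bed_frame();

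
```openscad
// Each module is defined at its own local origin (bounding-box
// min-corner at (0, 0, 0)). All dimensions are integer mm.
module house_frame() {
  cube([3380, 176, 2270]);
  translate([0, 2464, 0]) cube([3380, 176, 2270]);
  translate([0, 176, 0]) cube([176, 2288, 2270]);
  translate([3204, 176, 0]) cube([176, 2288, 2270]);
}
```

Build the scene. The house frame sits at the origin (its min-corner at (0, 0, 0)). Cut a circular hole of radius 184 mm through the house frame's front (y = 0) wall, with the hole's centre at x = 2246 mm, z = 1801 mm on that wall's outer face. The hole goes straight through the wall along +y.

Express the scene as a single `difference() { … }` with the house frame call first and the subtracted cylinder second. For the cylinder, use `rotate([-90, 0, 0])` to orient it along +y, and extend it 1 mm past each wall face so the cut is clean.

difference() {
  house_frame();
  translate([2246, -1, 1801]) rotate([-90, 0, 0]) cylinder(h = 178, r = 184);
}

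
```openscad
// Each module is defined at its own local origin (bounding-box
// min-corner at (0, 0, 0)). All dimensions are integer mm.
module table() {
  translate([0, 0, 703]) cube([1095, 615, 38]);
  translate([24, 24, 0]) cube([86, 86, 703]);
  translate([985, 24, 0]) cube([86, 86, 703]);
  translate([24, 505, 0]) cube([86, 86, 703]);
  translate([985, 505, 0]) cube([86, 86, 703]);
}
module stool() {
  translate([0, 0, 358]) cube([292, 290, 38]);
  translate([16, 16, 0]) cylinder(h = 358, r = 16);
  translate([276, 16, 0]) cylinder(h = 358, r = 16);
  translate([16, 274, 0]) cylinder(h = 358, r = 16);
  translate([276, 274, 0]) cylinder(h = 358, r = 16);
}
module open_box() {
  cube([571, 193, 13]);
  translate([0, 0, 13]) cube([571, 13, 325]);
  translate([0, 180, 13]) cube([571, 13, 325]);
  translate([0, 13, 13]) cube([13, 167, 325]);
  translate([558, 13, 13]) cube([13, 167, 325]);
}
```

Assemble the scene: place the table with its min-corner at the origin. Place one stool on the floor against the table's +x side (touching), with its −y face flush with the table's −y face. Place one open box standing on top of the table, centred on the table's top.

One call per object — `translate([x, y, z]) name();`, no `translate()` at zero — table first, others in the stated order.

table();
translate([1095, 0, 0]) stool();
translate([262, 211, 741]) open_box();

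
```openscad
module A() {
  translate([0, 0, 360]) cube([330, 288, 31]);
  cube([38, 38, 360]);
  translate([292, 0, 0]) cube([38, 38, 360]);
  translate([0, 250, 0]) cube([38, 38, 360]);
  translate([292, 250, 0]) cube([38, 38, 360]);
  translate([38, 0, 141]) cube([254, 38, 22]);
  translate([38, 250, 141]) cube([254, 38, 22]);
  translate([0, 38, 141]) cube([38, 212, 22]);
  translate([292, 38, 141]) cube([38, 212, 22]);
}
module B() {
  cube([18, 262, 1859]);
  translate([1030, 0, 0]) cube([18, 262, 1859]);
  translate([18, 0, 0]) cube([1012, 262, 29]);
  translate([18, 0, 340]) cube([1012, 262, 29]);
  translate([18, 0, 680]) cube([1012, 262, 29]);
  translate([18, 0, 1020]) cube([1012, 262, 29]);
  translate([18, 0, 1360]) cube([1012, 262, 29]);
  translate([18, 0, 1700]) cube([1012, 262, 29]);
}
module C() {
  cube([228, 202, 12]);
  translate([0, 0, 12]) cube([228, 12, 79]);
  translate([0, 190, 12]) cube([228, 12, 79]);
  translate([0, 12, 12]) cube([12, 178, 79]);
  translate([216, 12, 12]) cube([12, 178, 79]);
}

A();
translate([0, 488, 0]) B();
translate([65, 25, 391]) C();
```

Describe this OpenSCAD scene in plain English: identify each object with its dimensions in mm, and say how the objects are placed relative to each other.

A is a four-legged stool. The seat is a 330×288×31 mm slab whose top surface is at z = 391 mm; four square legs, each 38×38 mm in cross-section, run from the floor (z = 0) to the underside of the seat, each flush with a corner of the seat. Four stretchers, 38 mm wide and 22 mm tall, connect adjacent legs with their undersides at z = 141 mm, each running between the inner faces of the legs it joins and aligned with the legs' outer faces on the other axis.

B is an open bookshelf. Two side panels, each 18 mm thick, 262 mm deep and 1859 mm tall, stand 1048 mm apart (outside-to-outside). Between them sit 6 shelves, each 29 mm thick and 262 mm deep, spanning the full gap between the sides. The bottom shelf rests on the floor (its underside at z = 0) and the clear gap between one shelf's top and the next shelf's underside is 311 mm.

C is an open-topped rectangular box: outside dimensions 228×202×91 mm, with a uniform wall and base thickness of 12 mm. The base is a full 228×202 slab on the floor; four walls sit on top of the base. The front and back walls (the −y and +y sides) span the full width; the two side walls fit between them.

The bookshelf is on the floor beside the stool on its +y side. The open box is on top of the stool.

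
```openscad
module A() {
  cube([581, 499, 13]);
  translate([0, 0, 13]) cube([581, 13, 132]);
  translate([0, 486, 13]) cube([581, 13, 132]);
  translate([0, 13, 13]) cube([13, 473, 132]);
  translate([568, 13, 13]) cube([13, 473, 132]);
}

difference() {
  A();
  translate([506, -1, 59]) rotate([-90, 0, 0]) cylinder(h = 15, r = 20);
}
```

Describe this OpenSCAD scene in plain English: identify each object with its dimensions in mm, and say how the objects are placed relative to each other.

A is an open storage box with external size 581×499×145 mm and wall thickness 13 mm (the base is also 13 mm thick). The base covers the whole footprint; the four walls stand on the base, with the y-facing walls full-width and the x-facing walls fitting between their inner faces.

The open box has a circular hole of radius 20 mm through its front wall, centred at (x = 506, z = 59).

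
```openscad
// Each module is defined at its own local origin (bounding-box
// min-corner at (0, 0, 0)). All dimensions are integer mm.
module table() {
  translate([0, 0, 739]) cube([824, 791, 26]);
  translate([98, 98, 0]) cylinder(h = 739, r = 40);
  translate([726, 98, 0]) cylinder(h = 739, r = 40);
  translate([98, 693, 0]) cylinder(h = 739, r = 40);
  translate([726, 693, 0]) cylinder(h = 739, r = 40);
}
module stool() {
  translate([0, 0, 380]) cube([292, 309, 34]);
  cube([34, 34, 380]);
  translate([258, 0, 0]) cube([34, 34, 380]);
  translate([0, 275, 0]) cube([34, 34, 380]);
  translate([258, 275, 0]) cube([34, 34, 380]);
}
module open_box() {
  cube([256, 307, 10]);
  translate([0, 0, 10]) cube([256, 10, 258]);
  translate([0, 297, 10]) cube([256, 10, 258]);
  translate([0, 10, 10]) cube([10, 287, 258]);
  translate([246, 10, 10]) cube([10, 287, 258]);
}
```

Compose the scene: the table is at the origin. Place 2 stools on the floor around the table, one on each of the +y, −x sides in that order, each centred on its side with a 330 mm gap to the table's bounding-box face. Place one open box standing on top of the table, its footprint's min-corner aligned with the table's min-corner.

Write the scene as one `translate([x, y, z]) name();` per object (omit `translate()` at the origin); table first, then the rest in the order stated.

table();
translate([266, 1121, 0]) stool();
translate([-622, 241, 0]) stool();
translate([0, 0, 765]) open_box();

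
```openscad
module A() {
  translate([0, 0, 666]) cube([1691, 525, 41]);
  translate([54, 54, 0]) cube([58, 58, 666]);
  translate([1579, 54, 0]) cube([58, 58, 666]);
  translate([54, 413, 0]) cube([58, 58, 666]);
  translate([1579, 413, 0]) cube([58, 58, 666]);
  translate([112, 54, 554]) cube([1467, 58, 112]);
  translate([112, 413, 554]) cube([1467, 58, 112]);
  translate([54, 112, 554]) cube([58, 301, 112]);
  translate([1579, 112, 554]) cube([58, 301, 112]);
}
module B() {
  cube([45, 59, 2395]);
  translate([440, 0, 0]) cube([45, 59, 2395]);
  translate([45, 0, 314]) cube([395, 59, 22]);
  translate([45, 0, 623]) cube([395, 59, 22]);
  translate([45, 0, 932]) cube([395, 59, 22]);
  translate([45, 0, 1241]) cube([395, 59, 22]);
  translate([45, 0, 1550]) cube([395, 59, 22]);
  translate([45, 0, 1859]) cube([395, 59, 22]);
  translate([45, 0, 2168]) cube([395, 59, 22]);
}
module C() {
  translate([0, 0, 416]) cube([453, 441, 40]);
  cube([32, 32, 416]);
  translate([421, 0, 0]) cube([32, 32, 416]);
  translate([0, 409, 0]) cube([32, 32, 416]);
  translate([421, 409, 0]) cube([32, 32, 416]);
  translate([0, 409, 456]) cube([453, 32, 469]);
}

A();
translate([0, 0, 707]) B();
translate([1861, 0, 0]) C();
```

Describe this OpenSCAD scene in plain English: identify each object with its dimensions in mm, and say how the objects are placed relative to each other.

A is a rectangular dining table. The top is 1691×525×41 mm with its upper surface at z = 707 mm. It stands on four 58×58 mm square legs, each inset 54 mm from the nearest pair of top edges, running from the floor to the underside of the top. Four apron rails, 58 mm thick and 112 mm tall, run between adjacent legs with their top edges flush with the underside of the top and their outer faces flush with the legs' outer faces.

B is a straight ladder. Two 45×59 mm vertical rails, 2395 mm tall, stand 485 mm apart (outside-to-outside) with their front faces coplanar on the −y side. 7 rungs, each 59 mm deep and 22 mm tall, span between the inner faces of the rails, front faces flush with the rails. The lowest rung's underside is at z = 314 mm and rungs are spaced 309 mm apart (underside to underside).

C is a chair: 453×441 mm seat, 40 mm thick, top at z = 456 mm, on four 32 mm square corner legs flush with the seat edges. A 32 mm thick backrest slab spans the full seat width, extending 469 mm above the seat top, its back face flush with the seat's +y edge.

The ladder is on top of the table. The chair is on the floor beside the table on its +x side.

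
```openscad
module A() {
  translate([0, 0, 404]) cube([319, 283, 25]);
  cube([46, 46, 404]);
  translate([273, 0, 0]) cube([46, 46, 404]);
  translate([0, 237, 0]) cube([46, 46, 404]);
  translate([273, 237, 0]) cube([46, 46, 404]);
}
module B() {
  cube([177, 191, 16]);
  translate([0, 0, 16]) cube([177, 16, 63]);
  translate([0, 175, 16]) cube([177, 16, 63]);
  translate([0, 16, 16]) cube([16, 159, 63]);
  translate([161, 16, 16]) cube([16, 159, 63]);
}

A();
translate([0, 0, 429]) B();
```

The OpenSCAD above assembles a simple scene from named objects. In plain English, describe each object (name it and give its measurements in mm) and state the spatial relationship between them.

A is a four-legged stool. The seat is 319×283 mm, 25 mm thick, top at z = 429 mm. It stands on four square legs, each 46×46 mm in cross-section, from z = 0 to the seat underside, each flush with a corner of the seat.

B is an open-topped rectangular box: outside dimensions 177×191×79 mm, with a uniform wall and base thickness of 16 mm. The base is a full 177×191 slab on the floor; four walls sit on top of the base. The front and back walls (the −y and +y sides) span the full width; the two side walls fit between them.

The open box is on top of the stool.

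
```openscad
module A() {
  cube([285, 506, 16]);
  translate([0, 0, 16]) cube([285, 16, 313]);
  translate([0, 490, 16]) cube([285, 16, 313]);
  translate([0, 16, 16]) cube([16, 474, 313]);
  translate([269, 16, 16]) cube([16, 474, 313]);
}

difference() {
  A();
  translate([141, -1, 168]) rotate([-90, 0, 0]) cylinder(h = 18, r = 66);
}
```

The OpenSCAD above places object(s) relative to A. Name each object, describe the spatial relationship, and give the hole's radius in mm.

The subtracted cylinder has r = 66 mm.

A is an open box. The open box has a circular hole through its front wall. The hole's radius is 66 mm.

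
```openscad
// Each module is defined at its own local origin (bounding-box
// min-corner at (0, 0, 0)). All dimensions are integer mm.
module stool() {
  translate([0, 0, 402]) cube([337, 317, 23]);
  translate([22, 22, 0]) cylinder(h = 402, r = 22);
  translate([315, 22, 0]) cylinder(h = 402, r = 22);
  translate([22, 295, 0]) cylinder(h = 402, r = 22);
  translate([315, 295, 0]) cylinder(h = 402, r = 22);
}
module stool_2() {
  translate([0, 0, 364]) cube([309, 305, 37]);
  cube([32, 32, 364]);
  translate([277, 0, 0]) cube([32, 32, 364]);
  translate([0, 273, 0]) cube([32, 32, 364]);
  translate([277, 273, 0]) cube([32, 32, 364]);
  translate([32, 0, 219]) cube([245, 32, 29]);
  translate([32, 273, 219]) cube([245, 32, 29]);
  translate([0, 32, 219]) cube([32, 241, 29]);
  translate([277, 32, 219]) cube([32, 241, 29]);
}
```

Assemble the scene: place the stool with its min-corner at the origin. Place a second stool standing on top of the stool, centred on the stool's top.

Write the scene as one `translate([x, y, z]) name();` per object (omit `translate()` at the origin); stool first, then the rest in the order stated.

stool();
translate([14, 6, 425]) stool_2();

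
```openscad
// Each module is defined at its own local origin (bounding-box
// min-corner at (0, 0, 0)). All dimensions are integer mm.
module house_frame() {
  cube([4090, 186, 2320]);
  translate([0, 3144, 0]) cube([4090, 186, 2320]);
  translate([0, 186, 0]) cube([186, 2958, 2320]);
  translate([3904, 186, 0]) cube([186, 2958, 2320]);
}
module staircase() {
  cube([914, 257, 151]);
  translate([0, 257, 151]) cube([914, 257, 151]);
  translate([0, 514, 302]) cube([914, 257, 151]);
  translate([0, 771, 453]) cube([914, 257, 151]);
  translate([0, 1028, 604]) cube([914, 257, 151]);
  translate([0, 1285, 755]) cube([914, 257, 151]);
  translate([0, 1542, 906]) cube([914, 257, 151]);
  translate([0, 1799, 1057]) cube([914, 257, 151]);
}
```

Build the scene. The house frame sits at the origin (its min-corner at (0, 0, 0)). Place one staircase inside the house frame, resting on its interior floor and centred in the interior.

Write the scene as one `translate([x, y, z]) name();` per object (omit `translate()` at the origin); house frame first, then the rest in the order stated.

house_frame();
translate([1588, 637, 0]) staircase();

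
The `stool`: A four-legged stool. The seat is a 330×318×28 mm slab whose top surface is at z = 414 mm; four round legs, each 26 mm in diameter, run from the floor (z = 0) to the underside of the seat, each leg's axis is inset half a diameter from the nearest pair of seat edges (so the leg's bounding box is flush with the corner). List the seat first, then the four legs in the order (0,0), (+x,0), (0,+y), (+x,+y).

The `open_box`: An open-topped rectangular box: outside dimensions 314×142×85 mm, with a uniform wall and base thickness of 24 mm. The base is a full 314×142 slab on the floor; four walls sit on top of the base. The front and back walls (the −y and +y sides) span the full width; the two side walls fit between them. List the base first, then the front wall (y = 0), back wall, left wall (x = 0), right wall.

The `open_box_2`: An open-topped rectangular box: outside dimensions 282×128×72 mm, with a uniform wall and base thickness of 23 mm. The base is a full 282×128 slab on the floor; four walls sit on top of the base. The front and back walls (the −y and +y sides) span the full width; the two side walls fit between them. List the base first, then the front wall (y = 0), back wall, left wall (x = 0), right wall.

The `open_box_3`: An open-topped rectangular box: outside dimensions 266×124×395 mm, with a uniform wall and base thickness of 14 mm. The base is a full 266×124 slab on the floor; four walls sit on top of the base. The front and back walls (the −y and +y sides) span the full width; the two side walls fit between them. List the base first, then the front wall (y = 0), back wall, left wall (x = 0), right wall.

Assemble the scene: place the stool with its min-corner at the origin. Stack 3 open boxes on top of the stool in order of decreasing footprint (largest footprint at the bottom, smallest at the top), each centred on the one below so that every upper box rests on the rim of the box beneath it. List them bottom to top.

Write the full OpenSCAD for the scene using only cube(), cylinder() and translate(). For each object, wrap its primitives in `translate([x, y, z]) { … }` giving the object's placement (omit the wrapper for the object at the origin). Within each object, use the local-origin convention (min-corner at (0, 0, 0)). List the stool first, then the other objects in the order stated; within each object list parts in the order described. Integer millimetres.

translate([0, 0, 386]) cube([330, 318, 28]);
translate([13, 13, 0]) cylinder(h = 386, r = 13);
translate([317, 13, 0]) cylinder(h = 386, r = 13);
translate([13, 305, 0]) cylinder(h = 386, r = 13);
translate([317, 305, 0]) cylinder(h = 386, r = 13);
translate([8, 88, 414]) {
  cube([314, 142, 24]);
  translate([0, 0, 24]) cube([314, 24, 61]);
  translate([0, 118, 24]) cube([314, 24, 61]);
  translate([0, 24, 24]) cube([24, 94, 61]);
  translate([290, 24, 24]) cube([24, 94, 61]);
}
translate([24, 95, 499]) {
  cube([282, 128, 23]);
  translate([0, 0, 23]) cube([282, 23, 49]);
  translate([0, 105, 23]) cube([282, 23, 49]);
  translate([0, 23, 23]) cube([23, 82, 49]);
  translate([259, 23, 23]) cube([23, 82, 49]);
}
translate([32, 97, 571]) {
  cube([266, 124, 14]);
  translate([0, 0, 14]) cube([266, 14, 381]);
  translate([0, 110, 14]) cube([266, 14, 381]);
  translate([0, 14, 14]) cube([14, 96, 381]);
  translate([252, 14, 14]) cube([14, 96, 381]);
}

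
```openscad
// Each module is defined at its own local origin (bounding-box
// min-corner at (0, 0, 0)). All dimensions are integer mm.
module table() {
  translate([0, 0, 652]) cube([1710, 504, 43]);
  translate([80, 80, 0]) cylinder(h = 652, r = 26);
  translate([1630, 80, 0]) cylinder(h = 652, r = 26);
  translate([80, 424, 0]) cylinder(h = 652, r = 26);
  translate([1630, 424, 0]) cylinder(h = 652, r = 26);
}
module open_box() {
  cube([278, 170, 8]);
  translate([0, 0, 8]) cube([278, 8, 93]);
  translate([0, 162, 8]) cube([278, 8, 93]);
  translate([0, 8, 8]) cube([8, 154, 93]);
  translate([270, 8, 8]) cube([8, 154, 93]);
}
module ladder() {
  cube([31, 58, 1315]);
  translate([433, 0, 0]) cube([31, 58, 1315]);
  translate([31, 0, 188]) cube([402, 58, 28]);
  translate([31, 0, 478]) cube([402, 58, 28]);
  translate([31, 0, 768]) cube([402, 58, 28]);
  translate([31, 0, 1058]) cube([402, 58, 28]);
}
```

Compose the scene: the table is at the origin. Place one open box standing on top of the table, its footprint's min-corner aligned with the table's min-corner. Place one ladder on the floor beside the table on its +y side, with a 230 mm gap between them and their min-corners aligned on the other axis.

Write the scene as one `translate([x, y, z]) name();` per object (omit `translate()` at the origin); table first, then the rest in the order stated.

table();
translate([0, 0, 695]) open_box();
translate([0, 734, 0]) ladder();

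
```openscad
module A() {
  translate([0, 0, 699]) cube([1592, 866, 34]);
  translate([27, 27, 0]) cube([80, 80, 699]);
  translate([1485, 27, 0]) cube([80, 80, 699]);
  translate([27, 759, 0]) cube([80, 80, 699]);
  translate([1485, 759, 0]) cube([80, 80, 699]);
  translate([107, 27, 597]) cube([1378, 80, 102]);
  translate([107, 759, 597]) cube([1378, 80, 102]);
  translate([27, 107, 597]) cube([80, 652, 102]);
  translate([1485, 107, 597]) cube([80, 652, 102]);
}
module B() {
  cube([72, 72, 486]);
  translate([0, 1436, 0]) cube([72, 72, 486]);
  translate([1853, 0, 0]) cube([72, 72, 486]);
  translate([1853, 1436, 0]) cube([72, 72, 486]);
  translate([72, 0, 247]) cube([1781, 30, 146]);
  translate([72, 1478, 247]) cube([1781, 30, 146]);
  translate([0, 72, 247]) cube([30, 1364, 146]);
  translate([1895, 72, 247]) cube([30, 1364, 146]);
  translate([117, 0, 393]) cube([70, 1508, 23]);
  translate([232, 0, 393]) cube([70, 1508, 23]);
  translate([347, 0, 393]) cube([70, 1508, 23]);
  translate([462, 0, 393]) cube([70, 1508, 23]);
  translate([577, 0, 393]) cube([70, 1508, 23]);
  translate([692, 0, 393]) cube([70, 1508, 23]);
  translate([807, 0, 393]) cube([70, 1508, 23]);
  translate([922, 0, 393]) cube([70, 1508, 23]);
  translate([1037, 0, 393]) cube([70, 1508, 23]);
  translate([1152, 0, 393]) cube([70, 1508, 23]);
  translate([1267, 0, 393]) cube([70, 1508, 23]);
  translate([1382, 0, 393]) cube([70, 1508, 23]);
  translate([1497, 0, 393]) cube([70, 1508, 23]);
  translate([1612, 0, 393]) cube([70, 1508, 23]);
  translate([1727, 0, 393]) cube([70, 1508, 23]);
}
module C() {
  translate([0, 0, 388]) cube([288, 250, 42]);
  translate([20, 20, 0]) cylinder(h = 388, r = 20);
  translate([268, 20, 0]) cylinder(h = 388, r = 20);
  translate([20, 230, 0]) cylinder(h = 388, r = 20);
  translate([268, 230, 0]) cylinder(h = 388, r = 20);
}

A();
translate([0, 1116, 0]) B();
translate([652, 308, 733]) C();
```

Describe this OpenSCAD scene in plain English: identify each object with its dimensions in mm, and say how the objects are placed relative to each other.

A is a table with a 1592×866 mm rectangular top, 34 mm thick, top surface at z = 733 mm, supported by four 80×80 mm square legs, each inset 27 mm from the nearest pair of top edges, running from the floor. Four apron rails, 80 mm thick and 102 mm tall, run between adjacent legs with their top edges flush with the underside of the top and their outer faces flush with the legs' outer faces.

B is a bed frame 1925 mm long (x) by 1508 mm wide (y). Four 72×72 mm corner posts, 486 mm tall, at the corners of the footprint. Four rails of 30 mm thickness and 146 mm height run between adjacent posts with their undersides at z = 247 mm, their outer faces flush with the outside of the frame (the two x-running rails run between the posts' inner faces; the two y-running rails run between the posts' inner faces). 15 slats, each 70 mm wide (x) and 23 mm thick, lie across the top of the two x-running rails, running the full 1508 mm width of the frame in y; the slats are evenly spaced along x between the inner faces of the end posts with equal gaps (rounded down to the nearest mm) at the −x end and between each pair — any rounding remainder accumulates at the +x end.

C is a four-legged stool. The seat is a 288×250×42 mm slab whose top surface is at z = 430 mm; four round legs, each 40 mm in diameter, run from the floor (z = 0) to the underside of the seat, each leg's axis is inset half a diameter from the nearest pair of seat edges (so the leg's bounding box is flush with the corner).

The bed frame is on the floor beside the table on its +y side. The stool is on top of the table, centred.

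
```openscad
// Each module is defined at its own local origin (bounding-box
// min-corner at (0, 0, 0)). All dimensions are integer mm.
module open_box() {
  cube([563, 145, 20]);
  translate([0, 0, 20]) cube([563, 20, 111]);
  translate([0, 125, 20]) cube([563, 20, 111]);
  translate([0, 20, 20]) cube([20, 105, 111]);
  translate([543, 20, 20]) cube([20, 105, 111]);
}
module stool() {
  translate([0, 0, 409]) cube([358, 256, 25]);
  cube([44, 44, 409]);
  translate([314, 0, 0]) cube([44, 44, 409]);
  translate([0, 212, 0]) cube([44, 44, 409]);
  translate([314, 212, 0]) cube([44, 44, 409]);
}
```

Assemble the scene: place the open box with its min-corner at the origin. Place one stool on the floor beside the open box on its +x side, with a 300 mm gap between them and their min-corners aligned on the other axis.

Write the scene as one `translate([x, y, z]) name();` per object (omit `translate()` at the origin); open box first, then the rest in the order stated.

open_box();
translate([863, 0, 0]) stool();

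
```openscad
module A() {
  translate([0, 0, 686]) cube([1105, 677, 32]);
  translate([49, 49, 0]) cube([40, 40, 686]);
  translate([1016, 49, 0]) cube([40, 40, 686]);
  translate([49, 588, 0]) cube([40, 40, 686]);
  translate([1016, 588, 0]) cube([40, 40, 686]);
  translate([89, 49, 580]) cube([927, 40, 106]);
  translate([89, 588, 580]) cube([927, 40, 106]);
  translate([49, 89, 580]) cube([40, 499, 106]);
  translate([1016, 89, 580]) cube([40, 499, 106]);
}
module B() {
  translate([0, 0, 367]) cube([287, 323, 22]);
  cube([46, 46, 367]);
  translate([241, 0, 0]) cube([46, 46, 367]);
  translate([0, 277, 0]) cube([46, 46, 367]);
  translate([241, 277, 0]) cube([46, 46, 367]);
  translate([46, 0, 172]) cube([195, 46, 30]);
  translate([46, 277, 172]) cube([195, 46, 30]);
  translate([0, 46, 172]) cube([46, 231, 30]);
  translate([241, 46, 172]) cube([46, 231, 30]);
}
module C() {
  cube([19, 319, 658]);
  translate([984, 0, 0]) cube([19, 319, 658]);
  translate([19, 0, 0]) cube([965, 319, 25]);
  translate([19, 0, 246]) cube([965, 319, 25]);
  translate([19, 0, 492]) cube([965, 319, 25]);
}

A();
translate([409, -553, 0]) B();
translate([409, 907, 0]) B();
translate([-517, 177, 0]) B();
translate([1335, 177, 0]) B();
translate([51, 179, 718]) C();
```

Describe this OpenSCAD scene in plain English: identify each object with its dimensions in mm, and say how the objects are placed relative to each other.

A is a rectangular dining table. The top is 1105×677×32 mm with its upper surface at z = 718 mm. It stands on four 40×40 mm square legs, each inset 49 mm from the nearest pair of top edges, running from the floor to the underside of the top. Four apron rails, 40 mm thick and 106 mm tall, run between adjacent legs with their top edges flush with the underside of the top and their outer faces flush with the legs' outer faces.

B is a simple wooden stool: a rectangular seat 287 mm (x) by 323 mm (y), 22 mm thick, top face at z = 389 mm, on four square legs, each 46×46 mm in cross-section. The legs rest on z = 0, each flush with a corner of the seat. Four stretchers, 46 mm wide and 30 mm tall, connect adjacent legs with their undersides at z = 172 mm, each running between the inner faces of the legs it joins and aligned with the legs' outer faces on the other axis.

C is an open bookshelf. Two side panels, each 19 mm thick, 319 mm deep and 658 mm tall, stand 1003 mm apart (outside-to-outside). Between them sit 3 shelves, each 25 mm thick and 319 mm deep, spanning the full gap between the sides. The bottom shelf rests on the floor (its underside at z = 0) and the clear gap between one shelf's top and the next shelf's underside is 221 mm.

Four stools sit around the table at the −y, +y, −x, +x sides. The bookshelf is on top of the table, centred.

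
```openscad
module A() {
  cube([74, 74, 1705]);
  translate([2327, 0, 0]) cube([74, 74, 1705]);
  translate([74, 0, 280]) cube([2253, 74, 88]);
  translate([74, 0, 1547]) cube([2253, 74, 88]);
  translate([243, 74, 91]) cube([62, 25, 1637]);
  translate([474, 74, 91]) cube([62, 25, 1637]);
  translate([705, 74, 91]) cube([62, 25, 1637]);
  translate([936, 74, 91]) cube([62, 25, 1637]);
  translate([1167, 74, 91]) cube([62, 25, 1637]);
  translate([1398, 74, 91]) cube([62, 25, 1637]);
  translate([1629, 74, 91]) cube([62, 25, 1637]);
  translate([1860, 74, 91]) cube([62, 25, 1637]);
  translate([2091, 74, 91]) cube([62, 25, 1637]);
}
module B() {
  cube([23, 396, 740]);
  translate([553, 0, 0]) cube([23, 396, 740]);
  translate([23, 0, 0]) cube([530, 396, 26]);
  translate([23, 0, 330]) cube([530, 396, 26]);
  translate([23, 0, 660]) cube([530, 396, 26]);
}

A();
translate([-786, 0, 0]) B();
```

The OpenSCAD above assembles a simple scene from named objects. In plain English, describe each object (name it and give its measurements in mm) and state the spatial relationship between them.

A is a fence section. Two 74×74 mm posts, 1705 mm tall, stand on the floor with a clear span of 2253 mm between their inner faces. Two horizontal rails of 74×88 mm section span the gap between the posts with their undersides at z = 280 mm and z = 1547 mm, flush with the posts' −y face. 9 pickets, each 62 mm wide, 25 mm thick and 1637 mm tall, are fixed to the +y face of the rails with their bottoms at z = 91 mm, evenly spaced across the span with equal gaps (rounded down to the nearest mm) at the −x end and between each pair — any rounding remainder accumulates at the +x end.

B is a bookshelf 576 mm wide overall, 396 mm deep and 740 mm tall. The two sides are 23 mm thick vertical panels. 3 horizontal shelves of 26 mm thickness span between the inner faces of the sides; the lowest shelf sits on the floor and shelves are stacked with a clear vertical gap of 304 mm between each pair.

The bookshelf is on the floor beside the fence section on its −x side.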